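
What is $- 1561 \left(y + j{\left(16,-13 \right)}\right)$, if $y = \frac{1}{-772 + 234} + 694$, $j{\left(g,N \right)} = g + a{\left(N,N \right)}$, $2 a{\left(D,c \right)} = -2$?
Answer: $- \frac{595429401}{538} \approx -1.1067 \cdot 10^{6}$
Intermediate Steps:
$a{\left(D,c \right)} = -1$ ($a{\left(D,c \right)} = \frac{1}{2} \left(-2\right) = -1$)
$j{\left(g,N \right)} = -1 + g$ ($j{\left(g,N \right)} = g - 1 = -1 + g$)
$y = \frac{373371}{538}$ ($y = \frac{1}{-538} + 694 = - \frac{1}{538} + 694 = \frac{373371}{538} \approx 694.0$)
$- 1561 \left(y + j{\left(16,-13 \right)}\right) = - 1561 \left(\frac{373371}{538} + \left(-1 + 16\right)\right) = - 1561 \left(\frac{373371}{538} + 15\right) = \left(-1561\right) \frac{381441}{538} = - \frac{595429401}{538}$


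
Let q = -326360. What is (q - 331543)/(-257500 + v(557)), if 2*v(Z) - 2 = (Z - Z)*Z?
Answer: 219301/85833 ≈ 2.5550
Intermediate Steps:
v(Z) = 1 (v(Z) = 1 + ((Z - Z)*Z)/2 = 1 + (0*Z)/2 = 1 + (½)*0 = 1 + 0 = 1)
(q - 331543)/(-257500 + v(557)) = (-326360 - 331543)/(-257500 + 1) = -657903/(-257499) = -657903*(-1/257499) = 219301/85833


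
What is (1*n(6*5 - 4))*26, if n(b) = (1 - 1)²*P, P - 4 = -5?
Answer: 0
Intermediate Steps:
P = -1 (P = 4 - 5 = -1)
n(b) = 0 (n(b) = (1 - 1)²*(-1) = 0²*(-1) = 0*(-1) = 0)
(1*n(6*5 - 4))*26 = (1*0)*26 = 0*26 = 0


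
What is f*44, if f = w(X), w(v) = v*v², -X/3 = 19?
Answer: -8148492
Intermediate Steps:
X = -57 (X = -3*19 = -57)
w(v) = v³
f = -185193 (f = (-57)³ = -185193)
f*44 = -185193*44 = -8148492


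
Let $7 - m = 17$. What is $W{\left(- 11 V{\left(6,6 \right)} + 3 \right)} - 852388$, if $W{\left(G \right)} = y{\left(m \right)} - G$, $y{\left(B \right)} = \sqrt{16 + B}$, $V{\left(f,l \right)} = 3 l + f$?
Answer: $-852127 + \sqrt{6} \approx -8.5213 \cdot 10^{5}$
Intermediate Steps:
$m = -10$ ($m = 7 - 17 = -10$)
$V{\left(f,l \right)} = f + 3 l$
$W{\left(G \right)} = \sqrt{6} - G$ ($W{\left(G \right)} = \sqrt{16 - 10} - G = \sqrt{6} - G$)
$W{\left(- 11 V{\left(6,6 \right)} + 3 \right)} - 852388 = \left(\sqrt{6} - \left(- 11 \left(6 + 3 \cdot 6\right) + 3\right)\right) - 852388 = \left(\sqrt{6} - \left(- 11 \left(6 + 18\right) + 3\right)\right) - 852388 = \left(\sqrt{6} - \left(\left(-11\right) 24 + 3\right)\right) - 852388 = \left(\sqrt{6} - \left(-264 + 3\right)\right) - 852388 = \left(\sqrt{6} - -261\right) - 852388 = \left(\sqrt{6} + 261\right) - 852388 = \left(261 + \sqrt{6}\right) - 852388 = -852127 + \sqrt{6}$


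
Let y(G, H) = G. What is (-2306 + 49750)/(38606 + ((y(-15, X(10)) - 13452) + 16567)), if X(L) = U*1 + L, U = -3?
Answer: 23722/20853 ≈ 1.1376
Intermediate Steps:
X(L) = -3 + L (X(L) = -3*1 + L = -3 + L)
(-2306 + 49750)/(38606 + ((y(-15, X(10)) - 13452) + 16567)) = (-2306 + 49750)/(38606 + ((-15 - 13452) + 16567)) = 47444/(38606 + (-13467 + 16567)) = 47444/(38606 + 3100) = 47444/41706 = 47444*(1/41706) = 23722/20853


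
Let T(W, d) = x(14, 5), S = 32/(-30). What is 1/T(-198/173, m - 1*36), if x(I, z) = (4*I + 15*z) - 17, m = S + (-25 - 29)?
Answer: 1/114 ≈ 0.0087719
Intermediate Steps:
S = -16/15 (S = 32*(-1/30) = -16/15 ≈ -1.0667)
m = -826/15 (m = -16/15 + (-25 - 29) = -16/15 - 54 = -826/15 ≈ -55.067)
x(I, z) = -17 + 4*I + 15*z
T(W, d) = 114 (T(W, d) = -17 + 4*14 + 15*5 = -17 + 56 + 75 = 114)
1/T(-198/173, m - 1*36) = 1/114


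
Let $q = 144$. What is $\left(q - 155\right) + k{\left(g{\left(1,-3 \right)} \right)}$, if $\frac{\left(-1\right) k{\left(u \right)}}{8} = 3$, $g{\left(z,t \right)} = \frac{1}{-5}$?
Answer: $-35$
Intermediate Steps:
$g{\left(z,t \right)} = - \frac{1}{5}$
$k{\left(u \right)} = -24$ ($k{\left(u \right)} = \left(-8\right) 3 = -24$)
$\left(q - 155\right) + k{\left(g{\left(1,-3 \right)} \right)} = \left(144 - 155\right) - 24 = -11 - 24 = -35$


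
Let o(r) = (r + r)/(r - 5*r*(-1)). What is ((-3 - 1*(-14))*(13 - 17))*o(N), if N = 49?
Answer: -44/3 ≈ -14.667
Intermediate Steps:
o(r) = ⅓ (o(r) = (2*r)/(r + 5*r) = (2*r)/((6*r)) = (2*r)*(1/(6*r)) = ⅓)
((-3 - 1*(-14))*(13 - 17))*o(N) = ((-3 - 1*(-14))*(13 - 17))*(⅓) = ((-3 + 14)*(-4))*(⅓) = (11*(-4))*(⅓) = -44*⅓ = -44/3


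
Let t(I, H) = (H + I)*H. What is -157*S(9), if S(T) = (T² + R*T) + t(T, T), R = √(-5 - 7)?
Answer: -38151 - 2826*I*√3 ≈ -38151.0 - 4894.8*I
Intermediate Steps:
R = 2*I*√3 (R = √(-12) = 2*I*√3 ≈ 3.4641*I)
t(I, H) = H*(H + I)
S(T) = 3*T² + 2*I*T*√3 (S(T) = (T² + (2*I*√3)*T) + T*(T + T) = (T² + 2*I*T*√3) + T*(2*T) = (T² + 2*I*T*√3) + 2*T² = 3*T² + 2*I*T*√3)
-157*S(9) = -1413*(3*9 + 2*I*√3) = -1413*(27 + 2*I*√3) = -157*(243 + 18*I*√3) = -38151 - 2826*I*√3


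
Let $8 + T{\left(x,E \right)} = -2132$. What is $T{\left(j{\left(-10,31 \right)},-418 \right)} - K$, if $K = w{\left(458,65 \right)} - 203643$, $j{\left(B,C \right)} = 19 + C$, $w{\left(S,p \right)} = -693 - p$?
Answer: $202261$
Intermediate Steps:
$K = -204401$ ($K = \left(-693 - 65\right) - 203643 = -758 - 203643 = -204401$)
$T{\left(x,E \right)} = -2140$ ($T{\left(x,E \right)} = -8 - 2132 = -2140$)
$T{\left(j{\left(-10,31 \right)},-418 \right)} - K = -2140 - -204401 = -2140 + 204401 = 202261$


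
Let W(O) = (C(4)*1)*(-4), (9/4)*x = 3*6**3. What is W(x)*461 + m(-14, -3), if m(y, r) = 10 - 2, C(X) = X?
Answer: -7368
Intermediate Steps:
m(y, r) = 8
x = 288 (x = 4*(3*6**3)/9 = 4*(3*216)/9 = (4/9)*648 = 288)
W(O) = -16 (W(O) = (4*1)*(-4) = 4*(-4) = -16)
W(x)*461 + m(-14, -3) = -16*461 + 8 = -7376 + 8 = -7368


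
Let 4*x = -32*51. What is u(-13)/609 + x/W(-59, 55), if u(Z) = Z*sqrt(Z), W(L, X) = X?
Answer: -408/55 - 13*I*sqrt(13)/609 ≈ -7.4182 - 0.076966*I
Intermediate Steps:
u(Z) = Z**(3/2)
x = -408 (x = (-32*51)/4 = (1/4)*(-1632) = -408)
u(-13)/609 + x/W(-59, 55) = (-13)**(3/2)/609 - 408/55 = -13*I*sqrt(13)*(1/609) - 408*1/55 = -13*I*sqrt(13)/609 - 408/55 = -408/55 - 13*I*sqrt(13)/609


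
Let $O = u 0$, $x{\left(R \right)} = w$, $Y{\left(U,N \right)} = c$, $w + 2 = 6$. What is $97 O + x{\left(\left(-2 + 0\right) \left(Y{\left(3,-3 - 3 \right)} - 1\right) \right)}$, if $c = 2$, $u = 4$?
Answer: $4$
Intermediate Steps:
$w = 4$ ($w = -2 + 6 = 4$)
$Y{\left(U,N \right)} = 2$
$x{\left(R \right)} = 4$
$O = 0$ ($O = 4 \cdot 0 = 0$)
$97 O + x{\left(\left(-2 + 0\right) \left(Y{\left(3,-3 - 3 \right)} - 1\right) \right)} = 97 \cdot 0 + 4 = 0 + 4 = 4$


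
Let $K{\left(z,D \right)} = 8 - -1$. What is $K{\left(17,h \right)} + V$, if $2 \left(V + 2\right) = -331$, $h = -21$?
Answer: $- \frac{317}{2} \approx -158.5$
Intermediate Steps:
$V = - \frac{335}{2}$ ($V = -2 + \frac{1}{2} \left(-331\right) = -2 - \frac{331}{2} = - \frac{335}{2} \approx -167.5$)
$K{\left(z,D \right)} = 9$ ($K{\left(z,D \right)} = 8 + 1 = 9$)
$K{\left(17,h \right)} + V = 9 - \frac{335}{2} = - \frac{317}{2}$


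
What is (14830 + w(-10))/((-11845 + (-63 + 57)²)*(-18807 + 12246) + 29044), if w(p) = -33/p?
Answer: 148333/775078930 ≈ 0.00019138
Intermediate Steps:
(14830 + w(-10))/((-11845 + (-63 + 57)²)*(-18807 + 12246) + 29044) = (14830 - 33/(-10))/((-11845 + (-63 + 57)²)*(-18807 + 12246) + 29044) = (14830 - 33*(-⅒))/((-11845 + (-6)²)*(-6561) + 29044) = (14830 + 33/10)/((-11845 + 36)*(-6561) + 29044) = 148333/(10*(-11809*(-6561) + 29044)) = 148333/(10*(77478849 + 29044)) = (148333/10)/77507893 = (148333/10)*(1/77507893) = 148333/775078930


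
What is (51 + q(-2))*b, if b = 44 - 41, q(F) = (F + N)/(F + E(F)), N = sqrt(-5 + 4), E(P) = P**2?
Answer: 150 + 3*I/2 ≈ 150.0 + 1.5*I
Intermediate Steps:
N = I (N = sqrt(-1) = I ≈ 1.0*I)
q(F) = (I + F)/(F + F**2) (q(F) = (F + I)/(F + F**2) = (I + F)/(F + F**2))
b = 3
(51 + q(-2))*b = (51 + (I - 2)/((-2)*(1 - 2)))*3 = (51 - 1/2*(-2 + I)/(-1))*3 = (51 - 1/2*(-1)*(-2 + I))*3 = (51 + (-1 + I/2))*3 = (50 + I/2)*3 = 150 + 3*I/2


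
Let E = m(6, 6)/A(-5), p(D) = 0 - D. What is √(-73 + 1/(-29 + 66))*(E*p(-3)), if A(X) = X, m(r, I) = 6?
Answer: -108*I*√111/37 ≈ -30.753*I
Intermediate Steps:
p(D) = -D
E = -6/5 (E = 6/(-5) = 6*(-⅕) = -6/5 ≈ -1.2000)
√(-73 + 1/(-29 + 66))*(E*p(-3)) = √(-73 + 1/(-29 + 66))*(-(-6)*(-3)/5) = √(-73 + 1/37)*(-6/5*3) = √(-73 + 1/37)*(-18/5) = √(-2700/37)*(-18/5) = (30*I*√111/37)*(-18/5) = -108*I*√111/37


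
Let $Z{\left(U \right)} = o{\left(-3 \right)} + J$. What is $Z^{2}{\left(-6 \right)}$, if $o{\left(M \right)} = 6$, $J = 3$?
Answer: $81$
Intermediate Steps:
$Z{\left(U \right)} = 9$ ($Z{\left(U \right)} = 6 + 3 = 9$)
$Z^{2}{\left(-6 \right)} = 9^{2} = 81$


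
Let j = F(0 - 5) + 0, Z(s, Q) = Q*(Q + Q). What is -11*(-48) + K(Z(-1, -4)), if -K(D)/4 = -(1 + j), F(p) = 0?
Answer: 532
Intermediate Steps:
Z(s, Q) = 2*Q**2 (Z(s, Q) = Q*(2*Q) = 2*Q**2)
j = 0 (j = 0 + 0 = 0)
K(D) = 4 (K(D) = -(-4)*(1 + 0) = -(-4) = -4*(-1) = 4)
-11*(-48) + K(Z(-1, -4)) = -11*(-48) + 4 = 528 + 4 = 532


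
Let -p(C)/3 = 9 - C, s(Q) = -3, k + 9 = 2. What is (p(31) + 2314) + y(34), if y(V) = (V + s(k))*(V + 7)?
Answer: 3651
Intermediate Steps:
k = -7 (k = -9 + 2 = -7)
p(C) = -27 + 3*C (p(C) = -3*(9 - C) = -27 + 3*C)
y(V) = (-3 + V)*(7 + V) (y(V) = (V - 3)*(V + 7) = (-3 + V)*(7 + V))
(p(31) + 2314) + y(34) = ((-27 + 3*31) + 2314) + (-21 + 34² + 4*34) = ((-27 + 93) + 2314) + (-21 + 1156 + 136) = (66 + 2314) + 1271 = 2380 + 1271 = 3651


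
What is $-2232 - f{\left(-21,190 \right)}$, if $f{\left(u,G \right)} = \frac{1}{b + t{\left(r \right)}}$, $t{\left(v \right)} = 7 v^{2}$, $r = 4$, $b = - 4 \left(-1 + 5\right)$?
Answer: $- \frac{214273}{96} \approx -2232.0$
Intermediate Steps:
$b = -16$ ($b = \left(-4\right) 4 = -16$)
$f{\left(u,G \right)} = \frac{1}{96}$ ($f{\left(u,G \right)} = \frac{1}{-16 + 7 \cdot 4^{2}} = \frac{1}{-16 + 7 \cdot 16} = \frac{1}{-16 + 112} = \frac{1}{96}$)
$-2232 - f{\left(-21,190 \right)} = -2232 - \frac{1}{96} = - \frac{214273}{96}$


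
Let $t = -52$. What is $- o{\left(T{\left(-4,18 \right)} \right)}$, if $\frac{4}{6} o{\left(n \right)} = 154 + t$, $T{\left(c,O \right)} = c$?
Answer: $-153$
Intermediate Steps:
$o{\left(n \right)} = 153$ ($o{\left(n \right)} = \frac{3 \left(154 - 52\right)}{2} = \frac{3}{2} \cdot 102 = 153$)
$- o{\left(T{\left(-4,18 \right)} \right)} = \left(-1\right) 153 = -153$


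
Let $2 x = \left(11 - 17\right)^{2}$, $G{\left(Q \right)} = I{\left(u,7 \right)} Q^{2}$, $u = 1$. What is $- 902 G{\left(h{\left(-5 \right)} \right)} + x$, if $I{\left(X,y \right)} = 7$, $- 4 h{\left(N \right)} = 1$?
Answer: $- \frac{3013}{8} \approx -376.63$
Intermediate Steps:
$h{\left(N \right)} = - \frac{1}{4}$ ($h{\left(N \right)} = \left(- \frac{1}{4}\right) 1 = - \frac{1}{4}$)
$G{\left(Q \right)} = 7 Q^{2}$
$x = 18$ ($x = \frac{\left(11 - 17\right)^{2}}{2} = \frac{\left(-6\right)^{2}}{2} = \frac{1}{2} \cdot 36 = 18$)
$- 902 G{\left(h{\left(-5 \right)} \right)} + x = - 902 \cdot 7 \left(- \frac{1}{4}\right)^{2} + 18 = - 902 \cdot 7 \cdot \frac{1}{16} + 18 = \left(-902\right) \frac{7}{16} + 18 = - \frac{3157}{8} + 18 = - \frac{3013}{8}$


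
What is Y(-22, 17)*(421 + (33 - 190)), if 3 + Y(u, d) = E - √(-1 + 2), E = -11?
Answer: -3960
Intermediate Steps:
Y(u, d) = -15 (Y(u, d) = -3 + (-11 - √(-1 + 2)) = -3 + (-11 - √1) = -3 + (-11 - 1*1) = -3 + (-11 - 1) = -3 - 12 = -15)
Y(-22, 17)*(421 + (33 - 190)) = -15*(421 + (33 - 190)) = -15*(421 - 157) = -15*264 = -3960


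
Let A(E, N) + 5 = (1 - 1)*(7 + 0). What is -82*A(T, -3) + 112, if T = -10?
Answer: 522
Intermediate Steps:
A(E, N) = -5 (A(E, N) = -5 + (1 - 1)*(7 + 0) = -5 + 0*7 = -5 + 0 = -5)
-82*A(T, -3) + 112 = -82*(-5) + 112 = 410 + 112 = 522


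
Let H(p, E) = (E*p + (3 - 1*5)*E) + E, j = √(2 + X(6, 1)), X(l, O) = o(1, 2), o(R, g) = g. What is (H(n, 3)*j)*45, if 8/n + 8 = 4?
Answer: -810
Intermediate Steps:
X(l, O) = 2
n = -2 (n = 8/(-8 + 4) = 8/(-4) = 8*(-¼) = -2)
j = 2 (j = √(2 + 2) = √4 = 2)
H(p, E) = -E + E*p (H(p, E) = (E*p + (3 - 5)*E) + E = (E*p - 2*E) + E = (-2*E + E*p) + E = -E + E*p)
(H(n, 3)*j)*45 = ((3*(-1 - 2))*2)*45 = ((3*(-3))*2)*45 = -9*2*45 = -18*45 = -810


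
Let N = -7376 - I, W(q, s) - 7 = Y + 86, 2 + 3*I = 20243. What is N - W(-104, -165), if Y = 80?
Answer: -14296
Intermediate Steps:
I = 6747 (I = -⅔ + (⅓)*20243 = -⅔ + 20243/3 = 6747)
W(q, s) = 173 (W(q, s) = 7 + (80 + 86) = 7 + 166 = 173)
N = -14123 (N = -7376 - 1*6747 = -7376 - 6747 = -14123)
N - W(-104, -165) = -14123 - 1*173 = -14123 - 173 = -14296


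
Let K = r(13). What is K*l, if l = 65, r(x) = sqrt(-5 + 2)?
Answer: 65*I*sqrt(3) ≈ 112.58*I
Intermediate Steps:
r(x) = I*sqrt(3) (r(x) = sqrt(-3) = I*sqrt(3))
K = I*sqrt(3) ≈ 1.732*I
K*l = (I*sqrt(3))*65 = 65*I*sqrt(3)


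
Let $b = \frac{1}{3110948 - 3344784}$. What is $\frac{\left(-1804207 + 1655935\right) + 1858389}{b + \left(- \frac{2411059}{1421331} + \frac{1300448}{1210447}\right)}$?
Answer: $- \frac{687983787922762598631084}{250227771383093017} \approx -2.7494 \cdot 10^{6}$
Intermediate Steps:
$b = - \frac{1}{233836}$ ($b = \frac{1}{3110948 - 3344784} = \frac{1}{-233836} = - \frac{1}{233836} \approx -4.2765 \cdot 10^{-6}$)
$\frac{\left(-1804207 + 1655935\right) + 1858389}{b + \left(- \frac{2411059}{1421331} + \frac{1300448}{1210447}\right)} = \frac{\left(-1804207 + 1655935\right) + 1858389}{- \frac{1}{233836} + \left(- \frac{2411059}{1421331} + \frac{1300448}{1210447}\right)} = \frac{-148272 + 1858389}{- \frac{1}{233836} + \left(\left(-2411059\right) \frac{1}{1421331} + 1300448 \cdot \frac{1}{1210447}\right)} = \frac{1710117}{- \frac{1}{233836} + \left(- \frac{2411059}{1421331} + \frac{1300448}{1210447}\right)} = \frac{1710117}{- \frac{1}{233836} - \frac{1070092077085}{1720445844957}} = \frac{1710117}{- \frac{250227771383093017}{402302174601365052}} = 1710117 \left(- \frac{402302174601365052}{250227771383093017}\right) = - \frac{687983787922762598631084}{250227771383093017}$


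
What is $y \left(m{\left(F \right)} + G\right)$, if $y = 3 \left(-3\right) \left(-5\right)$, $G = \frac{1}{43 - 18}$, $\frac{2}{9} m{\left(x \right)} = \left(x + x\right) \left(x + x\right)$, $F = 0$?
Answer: $\frac{9}{5} \approx 1.8$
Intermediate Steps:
$m{\left(x \right)} = 18 x^{2}$ ($m{\left(x \right)} = \frac{9 \left(x + x\right) \left(x + x\right)}{2} = \frac{9 \cdot 2 x 2 x}{2} = \frac{9 \cdot 4 x^{2}}{2} = 18 x^{2}$)
$G = \frac{1}{25} \approx 0.04$
$y = 45$ ($y = \left(-9\right) \left(-5\right) = 45$)
$y \left(m{\left(F \right)} + G\right) = 45 \left(18 \cdot 0^{2} + \frac{1}{25}\right) = 45 \left(18 \cdot 0 + \frac{1}{25}\right) = 45 \left(0 + \frac{1}{25}\right) = 45 \cdot \frac{1}{25} = \frac{9}{5}$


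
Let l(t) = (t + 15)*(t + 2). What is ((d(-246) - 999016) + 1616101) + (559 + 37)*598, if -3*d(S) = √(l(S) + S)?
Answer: 973493 - √56118/3 ≈ 9.7341e+5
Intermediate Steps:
l(t) = (2 + t)*(15 + t) (l(t) = (15 + t)*(2 + t) = (2 + t)*(15 + t))
d(S) = -√(30 + S² + 18*S)/3 (d(S) = -√((30 + S² + 17*S) + S)/3 = -√(30 + S² + 18*S)/3)
((d(-246) - 999016) + 1616101) + (559 + 37)*598 = ((-√(30 + (-246)² + 18*(-246))/3 - 999016) + 1616101) + (559 + 37)*598 = ((-√(30 + 60516 - 4428)/3 - 999016) + 1616101) + 596*598 = ((-√56118/3 - 999016) + 1616101) + 356408 = ((-999016 - √56118/3) + 1616101) + 356408 = (617085 - √56118/3) + 356408 = 973493 - √56118/3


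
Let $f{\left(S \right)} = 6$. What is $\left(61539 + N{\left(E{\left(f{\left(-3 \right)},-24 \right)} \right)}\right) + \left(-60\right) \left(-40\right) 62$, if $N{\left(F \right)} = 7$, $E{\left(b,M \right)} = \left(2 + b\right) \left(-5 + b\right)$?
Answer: $210346$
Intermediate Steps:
$E{\left(b,M \right)} = \left(-5 + b\right) \left(2 + b\right)$
$\left(61539 + N{\left(E{\left(f{\left(-3 \right)},-24 \right)} \right)}\right) + \left(-60\right) \left(-40\right) 62 = \left(61539 + 7\right) + \left(-60\right) \left(-40\right) 62 = 61546 + 2400 \cdot 62 = 61546 + 148800 = 210346$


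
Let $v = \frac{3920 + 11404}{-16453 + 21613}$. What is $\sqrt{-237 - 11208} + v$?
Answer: $\frac{1277}{430} + i \sqrt{11445} \approx 2.9698 + 106.98 i$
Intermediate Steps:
$v = \frac{1277}{430}$ ($v = \frac{15324}{5160} = 15324 \cdot \frac{1}{5160} = \frac{1277}{430} \approx 2.9698$)
$\sqrt{-237 - 11208} + v = \sqrt{-237 - 11208} + \frac{1277}{430} = \sqrt{-11445} + \frac{1277}{430} = i \sqrt{11445} + \frac{1277}{430} = \frac{1277}{430} + i \sqrt{11445}$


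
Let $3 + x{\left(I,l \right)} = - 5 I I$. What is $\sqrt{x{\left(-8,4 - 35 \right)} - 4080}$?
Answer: $i \sqrt{4403} \approx 66.355 i$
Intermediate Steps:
$x{\left(I,l \right)} = -3 - 5 I^{2}$ ($x{\left(I,l \right)} = -3 + - 5 I I = -3 - 5 I^{2}$)
$\sqrt{x{\left(-8,4 - 35 \right)} - 4080} = \sqrt{\left(-3 - 5 \left(-8\right)^{2}\right) - 4080} = \sqrt{\left(-3 - 320\right) - 4080} = \sqrt{-323 - 4080} = \sqrt{-4403} = i \sqrt{4403}$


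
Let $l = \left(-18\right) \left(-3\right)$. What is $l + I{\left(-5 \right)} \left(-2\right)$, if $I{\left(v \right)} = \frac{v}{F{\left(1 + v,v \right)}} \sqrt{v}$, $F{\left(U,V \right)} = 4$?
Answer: $54 + \frac{5 i \sqrt{5}}{2} \approx 54.0 + 5.5902 i$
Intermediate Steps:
$I{\left(v \right)} = \frac{v^{\frac{3}{2}}}{4}$ ($I{\left(v \right)} = \frac{v}{4} \sqrt{v} = \frac{v^{\frac{3}{2}}}{4}$)
$l = 54$
$l + I{\left(-5 \right)} \left(-2\right) = 54 + \frac{\left(-5\right)^{\frac{3}{2}}}{4} \left(-2\right) = 54 + \frac{\left(-5\right) i \sqrt{5}}{4} \left(-2\right) = 54 + - \frac{5 i \sqrt{5}}{4} \left(-2\right) = 54 + \frac{5 i \sqrt{5}}{2}$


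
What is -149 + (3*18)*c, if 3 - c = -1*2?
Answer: 121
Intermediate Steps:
c = 5 (c = 3 - (-1)*2 = 3 - 1*(-2) = 3 + 2 = 5)
-149 + (3*18)*c = -149 + (3*18)*5 = -149 + 54*5 = -149 + 270 = 121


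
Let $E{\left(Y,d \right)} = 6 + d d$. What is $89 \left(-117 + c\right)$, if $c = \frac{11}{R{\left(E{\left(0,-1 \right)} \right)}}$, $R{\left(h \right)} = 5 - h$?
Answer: $- \frac{21805}{2} \approx -10903.0$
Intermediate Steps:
$E{\left(Y,d \right)} = 6 + d^{2}$
$c = - \frac{11}{2}$ ($c = \frac{11}{5 - \left(6 + \left(-1\right)^{2}\right)} = \frac{11}{5 - \left(6 + 1\right)} = \frac{11}{5 - 7} = \frac{11}{-2} = 11 \left(- \frac{1}{2}\right) = - \frac{11}{2} \approx -5.5$)
$89 \left(-117 + c\right) = 89 \left(-117 - \frac{11}{2}\right) = 89 \left(- \frac{245}{2}\right) = - \frac{21805}{2}$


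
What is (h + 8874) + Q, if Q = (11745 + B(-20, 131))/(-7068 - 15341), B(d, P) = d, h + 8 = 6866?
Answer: 352526663/22409 ≈ 15731.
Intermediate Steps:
h = 6858 (h = -8 + 6866 = 6858)
Q = -11725/22409 (Q = (11745 - 20)/(-7068 - 15341) = 11725/(-22409) = 11725*(-1/22409) = -11725/22409 ≈ -0.52323)
(h + 8874) + Q = (6858 + 8874) - 11725/22409 = 15732 - 11725/22409 = 352526663/22409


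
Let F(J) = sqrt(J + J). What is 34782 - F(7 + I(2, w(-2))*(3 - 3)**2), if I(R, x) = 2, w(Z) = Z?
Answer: 34782 - sqrt(14) ≈ 34778.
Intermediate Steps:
F(J) = sqrt(2)*sqrt(J) (F(J) = sqrt(2*J) = sqrt(2)*sqrt(J))
34782 - F(7 + I(2, w(-2))*(3 - 3)**2) = 34782 - sqrt(2)*sqrt(7 + 2*(3 - 3)**2) = 34782 - sqrt(2)*sqrt(7 + 2*0**2) = 34782 - sqrt(2)*sqrt(7 + 2*0) = 34782 - sqrt(2)*sqrt(7 + 0) = 34782 - sqrt(2)*sqrt(7) = 34782 - sqrt(14)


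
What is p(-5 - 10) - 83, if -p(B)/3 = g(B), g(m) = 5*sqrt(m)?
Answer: -83 - 15*I*sqrt(15) ≈ -83.0 - 58.095*I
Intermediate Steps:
p(B) = -15*sqrt(B)
p(-5 - 10) - 83 = -15*sqrt(-5 - 10) - 83 = -15*I*sqrt(15) - 83 = -83 - 15*I*sqrt(15)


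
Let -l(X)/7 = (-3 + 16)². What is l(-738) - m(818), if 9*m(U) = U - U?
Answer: -1183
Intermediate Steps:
l(X) = -1183 (l(X) = -7*(-3 + 16)² = -7*13² = -7*169 = -1183)
m(U) = 0 (m(U) = (U - U)/9 = (⅑)*0 = 0)
l(-738) - m(818) = -1183 - 1*0 = -1183 + 0 = -1183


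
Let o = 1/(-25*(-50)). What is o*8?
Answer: 4/625 ≈ 0.0064000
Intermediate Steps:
o = 1/1250 ≈ 0.00080000
o*8 = (1/1250)*8 = 4/625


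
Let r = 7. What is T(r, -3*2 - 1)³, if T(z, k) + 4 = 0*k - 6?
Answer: -1000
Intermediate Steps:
T(z, k) = -10 (T(z, k) = -4 + (0*k - 6) = -4 + (0 - 6) = -4 - 6 = -10)
T(r, -3*2 - 1)³ = (-10)³ = -1000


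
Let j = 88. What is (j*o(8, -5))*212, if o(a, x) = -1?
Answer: -18656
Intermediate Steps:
(j*o(8, -5))*212 = (88*(-1))*212 = -88*212 = -18656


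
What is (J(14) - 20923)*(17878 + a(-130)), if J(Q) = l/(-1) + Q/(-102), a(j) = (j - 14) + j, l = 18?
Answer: -6267012264/17 ≈ -3.6865e+8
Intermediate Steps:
a(j) = -14 + 2*j (a(j) = (-14 + j) + j = -14 + 2*j)
J(Q) = -18 - Q/102 (J(Q) = 18/(-1) + Q/(-102) = 18*(-1) + Q*(-1/102) = -18 - Q/102)
(J(14) - 20923)*(17878 + a(-130)) = ((-18 - 1/102*14) - 20923)*(17878 + (-14 + 2*(-130))) = ((-18 - 7/51) - 20923)*(17878 + (-14 - 260)) = (-925/51 - 20923)*(17878 - 274) = -1067998/51*17604 = -6267012264/17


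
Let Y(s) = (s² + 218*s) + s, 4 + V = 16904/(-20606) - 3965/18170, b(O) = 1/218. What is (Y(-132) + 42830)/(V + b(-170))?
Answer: -31981384344707/5136012061 ≈ -6226.9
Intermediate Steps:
b(O) = 1/218
V = -188649255/37441102 (V = -4 + (16904/(-20606) - 3965/18170) = -4 + (16904*(-1/20606) - 3965*1/18170) = -4 + (-8452/10303 - 793/3634) = -4 - 38884847/37441102 = -188649255/37441102 ≈ -5.0386)
Y(s) = s² + 219*s
(Y(-132) + 42830)/(V + b(-170)) = (-132*(219 - 132) + 42830)/(-188649255/37441102 + 1/218) = (-132*87 + 42830)/(-10272024122/2040540059) = (-11484 + 42830)*(-2040540059/10272024122) = 31346*(-2040540059/10272024122) = -31981384344707/5136012061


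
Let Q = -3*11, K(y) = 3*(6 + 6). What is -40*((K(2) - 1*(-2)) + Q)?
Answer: -200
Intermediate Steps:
K(y) = 36 (K(y) = 3*12 = 36)
Q = -33
-40*((K(2) - 1*(-2)) + Q) = -40*((36 - 1*(-2)) - 33) = -40*((36 + 2) - 33) = -40*(38 - 33) = -40*5 = -200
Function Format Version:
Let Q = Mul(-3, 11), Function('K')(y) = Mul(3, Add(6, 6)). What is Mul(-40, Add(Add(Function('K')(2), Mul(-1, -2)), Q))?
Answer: -200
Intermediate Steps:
Function('K')(y) = 36 (Function('K')(y) = Mul(3, 12) = 36)
Q = -33
Mul(-40, Add(Add(Function('K')(2), Mul(-1, -2)), Q)) = Mul(-40, Add(Add(36, Mul(-1, -2)), -33)) = Mul(-40, Add(Add(36, 2), -33)) = Mul(-40, Add(38, -33)) = Mul(-40, 5) = -200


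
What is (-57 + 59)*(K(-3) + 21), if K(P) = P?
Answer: 36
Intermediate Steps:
(-57 + 59)*(K(-3) + 21) = (-57 + 59)*(-3 + 21) = 2*18 = 36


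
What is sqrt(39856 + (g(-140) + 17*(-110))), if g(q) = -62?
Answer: 2*sqrt(9481) ≈ 194.74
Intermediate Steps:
sqrt(39856 + (g(-140) + 17*(-110))) = sqrt(39856 + (-62 + 17*(-110))) = sqrt(39856 + (-62 - 1870)) = sqrt(39856 - 1932) = sqrt(37924) = 2*sqrt(9481)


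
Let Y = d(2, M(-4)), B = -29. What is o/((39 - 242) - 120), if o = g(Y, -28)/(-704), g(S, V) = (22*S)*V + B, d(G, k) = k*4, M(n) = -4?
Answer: 9827/227392 ≈ 0.043216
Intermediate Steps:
d(G, k) = 4*k
Y = -16 (Y = 4*(-4) = -16)
g(S, V) = -29 + 22*S*V (g(S, V) = (22*S)*V - 29 = 22*S*V - 29 = -29 + 22*S*V)
o = -9827/704 (o = (-29 + 22*(-16)*(-28))/(-704) = (-29 + 9856)*(-1/704) = 9827*(-1/704) = -9827/704 ≈ -13.959)
o/((39 - 242) - 120) = -9827/(704*((39 - 242) - 120)) = -9827/(704*(-203 - 120)) = -9827/704/(-323) = -9827/704*(-1/323) = 9827/227392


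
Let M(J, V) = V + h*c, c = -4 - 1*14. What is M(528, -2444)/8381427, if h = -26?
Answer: -1976/8381427 ≈ -0.00023576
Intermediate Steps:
c = -18 (c = -4 - 14 = -18)
M(J, V) = 468 + V (M(J, V) = V - 26*(-18) = V + 468 = 468 + V)
M(528, -2444)/8381427 = (468 - 2444)/8381427 = -1976*1/8381427 = -1976/8381427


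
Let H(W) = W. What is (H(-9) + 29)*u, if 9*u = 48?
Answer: 320/3 ≈ 106.67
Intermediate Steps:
u = 16/3 (u = (⅑)*48 = 16/3 ≈ 5.3333)
(H(-9) + 29)*u = (-9 + 29)*(16/3) = 20*(16/3) = 320/3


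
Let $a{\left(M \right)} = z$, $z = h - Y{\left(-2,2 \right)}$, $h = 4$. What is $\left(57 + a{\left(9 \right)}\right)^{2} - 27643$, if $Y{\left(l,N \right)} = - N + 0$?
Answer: $-23674$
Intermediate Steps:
$Y{\left(l,N \right)} = - N$
$z = 6$ ($z = 4 - \left(-1\right) 2 = 4 - -2 = 4 + 2 = 6$)
$a{\left(M \right)} = 6$
$\left(57 + a{\left(9 \right)}\right)^{2} - 27643 = \left(57 + 6\right)^{2} - 27643 = 63^{2} - 27643 = 3969 - 27643 = -23674$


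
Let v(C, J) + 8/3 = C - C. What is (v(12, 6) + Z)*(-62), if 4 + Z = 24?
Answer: -3224/3 ≈ -1074.7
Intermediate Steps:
Z = 20 (Z = -4 + 24 = 20)
v(C, J) = -8/3 (v(C, J) = -8/3 + (C - C) = -8/3 + 0 = -8/3)
(v(12, 6) + Z)*(-62) = (-8/3 + 20)*(-62) = (52/3)*(-62) = -3224/3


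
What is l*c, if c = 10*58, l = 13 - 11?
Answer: 1160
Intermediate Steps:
l = 2
c = 580
l*c = 2*580 = 1160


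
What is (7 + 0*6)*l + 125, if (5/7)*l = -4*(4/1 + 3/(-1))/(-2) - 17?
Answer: -22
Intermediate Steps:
l = -21 (l = 7*(-4*(4/1 + 3/(-1))/(-2) - 17)/5 = 7*(-4*(4*1 + 3*(-1))*(-½) - 17)/5 = 7*(-4*(4 - 3)*(-½) - 17)/5 = 7*(-4*1*(-½) - 17)/5 = 7*(-4*(-½) - 17)/5 = 7*(2 - 17)/5 = (7/5)*(-15) = -21)
(7 + 0*6)*l + 125 = (7 + 0*6)*(-21) + 125 = (7 + 0)*(-21) + 125 = 7*(-21) + 125 = -147 + 125 = -22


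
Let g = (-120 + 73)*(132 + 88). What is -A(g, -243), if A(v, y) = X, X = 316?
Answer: -316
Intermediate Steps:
g = -10340 (g = -47*220 = -10340)
A(v, y) = 316
-A(g, -243) = -1*316 = -316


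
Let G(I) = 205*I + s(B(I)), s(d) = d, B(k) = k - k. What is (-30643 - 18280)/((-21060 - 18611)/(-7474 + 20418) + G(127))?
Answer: -90465616/48136767 ≈ -1.8793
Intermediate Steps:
B(k) = 0
G(I) = 205*I (G(I) = 205*I + 0 = 205*I)
(-30643 - 18280)/((-21060 - 18611)/(-7474 + 20418) + G(127)) = (-30643 - 18280)/((-21060 - 18611)/(-7474 + 20418) + 205*127) = -48923/(-39671/12944 + 26035) = -48923/336957369/12944 = -48923*12944/336957369 = -90465616/48136767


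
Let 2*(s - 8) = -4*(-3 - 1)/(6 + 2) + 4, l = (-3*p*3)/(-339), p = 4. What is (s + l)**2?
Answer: 1575025/12769 ≈ 123.35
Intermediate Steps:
l = 12/113 (l = (-3*4*3)/(-339) = -12*3*(-1/339) = -36*(-1/339) = 12/113 ≈ 0.10619)
s = 11 (s = 8 + (-4*(-3 - 1)/(6 + 2) + 4)/2 = 8 + (-(-16)/8 + 4)/2 = 8 + (-4*(-1/2) + 4)/2 = 8 + (2 + 4)/2 = 8 + (1/2)*6 = 8 + 3 = 11)
(s + l)**2 = (11 + 12/113)**2 = (1255/113)**2 = 1575025/12769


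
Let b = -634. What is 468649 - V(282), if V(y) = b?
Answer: 469283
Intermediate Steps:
V(y) = -634
468649 - V(282) = 468649 - 1*(-634) = 468649 + 634 = 469283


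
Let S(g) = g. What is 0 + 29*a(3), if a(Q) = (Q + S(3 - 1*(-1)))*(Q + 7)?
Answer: 2030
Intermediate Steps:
a(Q) = (4 + Q)*(7 + Q) (a(Q) = (Q + (3 - 1*(-1)))*(Q + 7) = (Q + (3 + 1))*(7 + Q) = (Q + 4)*(7 + Q) = (4 + Q)*(7 + Q))
0 + 29*a(3) = 0 + 29*(28 + 3² + 11*3) = 0 + 29*(28 + 9 + 33) = 0 + 29*70 = 0 + 2030 = 2030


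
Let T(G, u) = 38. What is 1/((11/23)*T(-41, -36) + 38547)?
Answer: 23/886999 ≈ 2.5930e-5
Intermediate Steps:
1/((11/23)*T(-41, -36) + 38547) = 1/((11/23)*38 + 38547) = 1/(418/23 + 38547) = 1/(886999/23) = 23/886999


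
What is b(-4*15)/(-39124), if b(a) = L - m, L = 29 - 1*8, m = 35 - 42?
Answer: -7/9781 ≈ -0.00071567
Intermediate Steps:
m = -7
L = 21 (L = 29 - 8 = 21)
b(a) = 28 (b(a) = 21 - 1*(-7) = 21 + 7 = 28)
b(-4*15)/(-39124) = 28/(-39124) = 28*(-1/39124) = -7/9781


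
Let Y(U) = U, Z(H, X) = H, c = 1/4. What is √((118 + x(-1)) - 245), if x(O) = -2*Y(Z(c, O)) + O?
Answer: I*√514/2 ≈ 11.336*I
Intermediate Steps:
c = ¼ ≈ 0.25000
x(O) = -½ + O (x(O) = -2*¼ + O = -½ + O)
√((118 + x(-1)) - 245) = √((118 + (-½ - 1)) - 245) = √((118 - 3/2) - 245) = √(233/2 - 245) = √(-257/2) = I*√514/2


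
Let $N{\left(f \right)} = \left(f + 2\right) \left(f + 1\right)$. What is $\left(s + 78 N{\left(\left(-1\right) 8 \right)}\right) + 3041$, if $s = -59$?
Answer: $6258$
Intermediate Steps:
$N{\left(f \right)} = \left(1 + f\right) \left(2 + f\right)$ ($N{\left(f \right)} = \left(2 + f\right) \left(1 + f\right) = \left(1 + f\right) \left(2 + f\right)$)
$\left(s + 78 N{\left(\left(-1\right) 8 \right)}\right) + 3041 = \left(-59 + 78 \left(2 + \left(\left(-1\right) 8\right)^{2} + 3 \left(\left(-1\right) 8\right)\right)\right) + 3041 = \left(-59 + 78 \left(2 + \left(-8\right)^{2} + 3 \left(-8\right)\right)\right) + 3041 = \left(-59 + 78 \left(2 + 64 - 24\right)\right) + 3041 = \left(-59 + 78 \cdot 42\right) + 3041 = \left(-59 + 3276\right) + 3041 = 3217 + 3041 = 6258$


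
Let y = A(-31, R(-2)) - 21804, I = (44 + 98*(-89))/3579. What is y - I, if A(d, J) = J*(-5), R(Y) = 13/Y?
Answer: -155823041/7158 ≈ -21769.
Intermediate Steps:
I = -8678/3579 (I = (44 - 8722)*(1/3579) = -8678*1/3579 = -8678/3579 ≈ -2.4247)
A(d, J) = -5*J
y = -43543/2 (y = -65/(-2) - 21804 = -65*(-1)/2 - 21804 = -5*(-13/2) - 21804 = 65/2 - 21804 = -43543/2 ≈ -21772.)
y - I = -43543/2 - 1*(-8678/3579) = -43543/2 + 8678/3579 = -155823041/7158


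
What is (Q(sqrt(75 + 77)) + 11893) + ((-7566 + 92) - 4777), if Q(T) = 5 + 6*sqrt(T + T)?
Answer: -353 + 12*38**(1/4) ≈ -323.21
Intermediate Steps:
Q(T) = 5 + 6*sqrt(2)*sqrt(T) (Q(T) = 5 + 6*sqrt(2*T) = 5 + 6*(sqrt(2)*sqrt(T)) = 5 + 6*sqrt(2)*sqrt(T))
(Q(sqrt(75 + 77)) + 11893) + ((-7566 + 92) - 4777) = ((5 + 6*sqrt(2)*sqrt(sqrt(75 + 77))) + 11893) + ((-7566 + 92) - 4777) = ((5 + 6*sqrt(2)*sqrt(sqrt(152))) + 11893) + (-7474 - 4777) = ((5 + 6*sqrt(2)*sqrt(2*sqrt(38))) + 11893) - 12251 = ((5 + 6*sqrt(2)*(2**(3/4)*19**(1/4))) + 11893) - 12251 = ((5 + 12*38**(1/4)) + 11893) - 12251 = (11898 + 12*38**(1/4)) - 12251 = -353 + 12*38**(1/4)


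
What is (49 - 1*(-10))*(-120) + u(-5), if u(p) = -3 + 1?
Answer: -7082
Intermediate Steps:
u(p) = -2
(49 - 1*(-10))*(-120) + u(-5) = (49 - 1*(-10))*(-120) - 2 = (49 + 10)*(-120) - 2 = 59*(-120) - 2 = -7080 - 2 = -7082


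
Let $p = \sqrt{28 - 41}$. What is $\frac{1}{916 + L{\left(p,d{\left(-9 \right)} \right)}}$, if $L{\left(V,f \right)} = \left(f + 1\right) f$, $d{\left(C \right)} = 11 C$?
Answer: $\frac{1}{10618} \approx 9.418 \cdot 10^{-5}$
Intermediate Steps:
$p = i \sqrt{13}$ ($p = \sqrt{-13} = i \sqrt{13} \approx 3.6056 i$)
$L{\left(V,f \right)} = f \left(1 + f\right)$ ($L{\left(V,f \right)} = \left(1 + f\right) f = f \left(1 + f\right)$)
$\frac{1}{916 + L{\left(p,d{\left(-9 \right)} \right)}} = \frac{1}{916 + 11 \left(-9\right) \left(1 + 11 \left(-9\right)\right)} = \frac{1}{916 - 99 \left(1 - 99\right)} = \frac{1}{916 - -9702} = \frac{1}{916 + 9702} = \frac{1}{10618}$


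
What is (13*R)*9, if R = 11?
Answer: 1287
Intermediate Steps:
(13*R)*9 = (13*11)*9 = 143*9 = 1287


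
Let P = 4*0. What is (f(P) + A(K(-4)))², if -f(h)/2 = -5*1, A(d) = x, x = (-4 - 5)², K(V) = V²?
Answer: 8281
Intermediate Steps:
x = 81 (x = (-9)² = 81)
A(d) = 81
P = 0
f(h) = 10 (f(h) = -(-10) = -2*(-5) = 10)
(f(P) + A(K(-4)))² = (10 + 81)² = 91² = 8281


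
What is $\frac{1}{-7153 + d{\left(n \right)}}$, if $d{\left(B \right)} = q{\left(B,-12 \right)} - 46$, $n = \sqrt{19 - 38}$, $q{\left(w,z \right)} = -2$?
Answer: $- \frac{1}{7201} \approx -0.00013887$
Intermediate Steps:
$n = i \sqrt{19}$ ($n = \sqrt{-19} = i \sqrt{19} \approx 4.3589 i$)
$d{\left(B \right)} = -48$ ($d{\left(B \right)} = -2 - 46 = -48$)
$\frac{1}{-7153 + d{\left(n \right)}} = \frac{1}{-7153 - 48} = \frac{1}{-7201} = - \frac{1}{7201}$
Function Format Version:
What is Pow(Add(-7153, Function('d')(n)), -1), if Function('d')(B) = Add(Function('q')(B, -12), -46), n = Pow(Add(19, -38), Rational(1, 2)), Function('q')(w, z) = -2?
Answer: Rational(-1, 7201) ≈ -0.00013887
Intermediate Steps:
n = Mul(I, Pow(19, Rational(1, 2))) (n = Pow(-19, Rational(1, 2)) = Mul(I, Pow(19, Rational(1, 2))) ≈ Mul(4.3589, I))
Function('d')(B) = -48 (Function('d')(B) = Add(-2, -46) = -48)
Pow(Add(-7153, Function('d')(n)), -1) = Pow(Add(-7153, -48), -1) = Pow(-7201, -1) = Rational(-1, 7201)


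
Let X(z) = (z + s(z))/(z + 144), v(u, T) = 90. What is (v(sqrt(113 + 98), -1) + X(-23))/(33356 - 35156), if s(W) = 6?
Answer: -10873/217800 ≈ -0.049922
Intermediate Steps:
X(z) = (6 + z)/(144 + z) (X(z) = (z + 6)/(z + 144) = (6 + z)/(144 + z))
(v(sqrt(113 + 98), -1) + X(-23))/(33356 - 35156) = (90 + (6 - 23)/(144 - 23))/(33356 - 35156) = (90 - 17/121)/(-1800) = (90 + (1/121)*(-17))*(-1/1800) = (90 - 17/121)*(-1/1800) = (10873/121)*(-1/1800) = -10873/217800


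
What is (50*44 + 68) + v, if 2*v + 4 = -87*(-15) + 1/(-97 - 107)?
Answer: 1190747/408 ≈ 2918.5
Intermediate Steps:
v = 265403/408 (v = -2 + (-87*(-15) + 1/(-97 - 107))/2 = -2 + (1305 + 1/(-204))/2 = -2 + (1305 - 1/204)/2 = -2 + (½)*(266219/204) = -2 + 266219/408 = 265403/408 ≈ 650.50)
(50*44 + 68) + v = (50*44 + 68) + 265403/408 = (2200 + 68) + 265403/408 = 2268 + 265403/408 = 1190747/408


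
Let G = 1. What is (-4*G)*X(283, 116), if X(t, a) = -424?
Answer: 1696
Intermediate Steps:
(-4*G)*X(283, 116) = -4*1*(-424) = -4*(-424) = 1696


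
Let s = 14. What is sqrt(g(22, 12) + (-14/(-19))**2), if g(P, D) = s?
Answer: 5*sqrt(210)/19 ≈ 3.8135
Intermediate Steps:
g(P, D) = 14
sqrt(g(22, 12) + (-14/(-19))**2) = sqrt(14 + (-14/(-19))**2) = sqrt(14 + (-14*(-1/19))**2) = sqrt(14 + (14/19)**2) = sqrt(14 + 196/361) = sqrt(5250/361) = 5*sqrt(210)/19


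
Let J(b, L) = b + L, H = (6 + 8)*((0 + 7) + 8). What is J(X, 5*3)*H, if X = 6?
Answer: 4410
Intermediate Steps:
H = 210 (H = 14*(7 + 8) = 14*15 = 210)
J(b, L) = L + b
J(X, 5*3)*H = (5*3 + 6)*210 = (15 + 6)*210 = 21*210 = 4410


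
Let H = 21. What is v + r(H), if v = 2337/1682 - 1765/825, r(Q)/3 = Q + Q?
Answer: 34760639/277530 ≈ 125.25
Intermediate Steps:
r(Q) = 6*Q (r(Q) = 3*(Q + Q) = 3*(2*Q) = 6*Q)
v = -208141/277530 (v = 2337*(1/1682) - 1765*1/825 = 2337/1682 - 353/165 = -208141/277530 ≈ -0.74998)
v + r(H) = -208141/277530 + 6*21 = -208141/277530 + 126 = 34760639/277530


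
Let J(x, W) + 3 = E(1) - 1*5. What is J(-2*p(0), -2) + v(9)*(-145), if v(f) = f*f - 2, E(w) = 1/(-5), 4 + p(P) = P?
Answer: -57316/5 ≈ -11463.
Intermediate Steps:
p(P) = -4 + P
E(w) = -⅕
v(f) = -2 + f² (v(f) = f² - 2 = -2 + f²)
J(x, W) = -41/5 (J(x, W) = -3 + (-⅕ - 1*5) = -3 + (-⅕ - 5) = -3 - 26/5 = -41/5)
J(-2*p(0), -2) + v(9)*(-145) = -41/5 + (-2 + 9²)*(-145) = -41/5 + (-2 + 81)*(-145) = -41/5 + 79*(-145) = -41/5 - 11455 = -57316/5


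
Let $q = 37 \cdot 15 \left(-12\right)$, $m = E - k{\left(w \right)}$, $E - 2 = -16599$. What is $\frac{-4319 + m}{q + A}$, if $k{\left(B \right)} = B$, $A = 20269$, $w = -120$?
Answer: $- \frac{20796}{13609} \approx -1.5281$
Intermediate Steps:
$E = -16597$ ($E = 2 - 16599 = -16597$)
$m = -16477$ ($m = -16597 - -120 = -16597 + 120 = -16477$)
$q = -6660$ ($q = 555 \left(-12\right) = -6660$)
$\frac{-4319 + m}{q + A} = \frac{-4319 - 16477}{-6660 + 20269} = - \frac{20796}{13609}$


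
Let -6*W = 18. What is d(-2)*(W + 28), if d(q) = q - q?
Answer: 0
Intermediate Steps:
W = -3 (W = -⅙*18 = -3)
d(q) = 0
d(-2)*(W + 28) = 0*(-3 + 28) = 0*25 = 0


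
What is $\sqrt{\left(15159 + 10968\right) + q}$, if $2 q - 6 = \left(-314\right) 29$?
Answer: $\sqrt{21577} \approx 146.89$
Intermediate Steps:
$q = -4550$ ($q = 3 + \frac{\left(-314\right) 29}{2} = 3 + \frac{1}{2} \left(-9106\right) = 3 - 4553 = -4550$)
$\sqrt{\left(15159 + 10968\right) + q} = \sqrt{\left(15159 + 10968\right) - 4550} = \sqrt{26127 - 4550} = \sqrt{21577}$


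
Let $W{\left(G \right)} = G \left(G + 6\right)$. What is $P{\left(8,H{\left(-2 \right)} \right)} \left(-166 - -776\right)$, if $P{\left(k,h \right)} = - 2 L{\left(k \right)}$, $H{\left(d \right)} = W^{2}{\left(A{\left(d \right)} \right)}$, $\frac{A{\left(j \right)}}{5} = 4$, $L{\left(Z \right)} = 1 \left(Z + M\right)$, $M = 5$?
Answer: $-15860$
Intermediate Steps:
$L{\left(Z \right)} = 5 + Z$ ($L{\left(Z \right)} = 1 \left(Z + 5\right) = 1 \left(5 + Z\right) = 5 + Z$)
$A{\left(j \right)} = 20$ ($A{\left(j \right)} = 5 \cdot 4 = 20$)
$W{\left(G \right)} = G \left(6 + G\right)$
$H{\left(d \right)} = 270400$ ($H{\left(d \right)} = \left(20 \left(6 + 20\right)\right)^{2} = \left(20 \cdot 26\right)^{2} = 520^{2} = 270400$)
$P{\left(k,h \right)} = -10 - 2 k$ ($P{\left(k,h \right)} = - 2 \left(5 + k\right) = -10 - 2 k$)
$P{\left(8,H{\left(-2 \right)} \right)} \left(-166 - -776\right) = \left(-10 - 16\right) \left(-166 - -776\right) = \left(-10 - 16\right) \left(-166 + 776\right) = \left(-26\right) 610 = -15860$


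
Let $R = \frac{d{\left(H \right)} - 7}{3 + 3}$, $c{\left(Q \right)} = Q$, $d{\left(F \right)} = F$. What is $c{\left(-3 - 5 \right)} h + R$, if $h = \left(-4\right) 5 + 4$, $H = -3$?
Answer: $\frac{379}{3} \approx 126.33$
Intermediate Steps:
$R = - \frac{5}{3}$ ($R = \frac{-3 - 7}{3 + 3} = - \frac{10}{6} = \left(-10\right) \frac{1}{6} = - \frac{5}{3} \approx -1.6667$)
$h = -16$ ($h = -20 + 4 = -16$)
$c{\left(-3 - 5 \right)} h + R = \left(-3 - 5\right) \left(-16\right) - \frac{5}{3} = \left(-8\right) \left(-16\right) - \frac{5}{3} = 128 - \frac{5}{3} = \frac{379}{3}$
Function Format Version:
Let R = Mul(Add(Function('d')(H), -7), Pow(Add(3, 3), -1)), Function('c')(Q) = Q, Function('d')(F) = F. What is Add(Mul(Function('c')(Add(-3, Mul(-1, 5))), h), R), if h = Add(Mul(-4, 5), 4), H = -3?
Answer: Rational(379, 3) ≈ 126.33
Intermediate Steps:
R = Rational(-5, 3) (R = Mul(Add(-3, -7), Pow(Add(3, 3), -1)) = Mul(-10, Pow(6, -1)) = Mul(-10, Rational(1, 6)) = Rational(-5, 3) ≈ -1.6667)
h = -16 (h = Add(-20, 4) = -16)
Add(Mul(Function('c')(Add(-3, Mul(-1, 5))), h), R) = Add(Mul(Add(-3, Mul(-1, 5)), -16), Rational(-5, 3)) = Add(Mul(Add(-3, -5), -16), Rational(-5, 3)) = Add(Mul(-8, -16), Rational(-5, 3)) = Add(128, Rational(-5, 3)) = Rational(379, 3)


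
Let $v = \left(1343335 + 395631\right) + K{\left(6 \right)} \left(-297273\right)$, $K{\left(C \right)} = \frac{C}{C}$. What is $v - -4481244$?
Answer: $5922937$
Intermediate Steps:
$K{\left(C \right)} = 1$
$v = 1441693$ ($v = \left(1343335 + 395631\right) + 1 \left(-297273\right) = 1738966 - 297273 = 1441693$)
$v - -4481244 = 1441693 - -4481244 = 1441693 + 4481244 = 5922937$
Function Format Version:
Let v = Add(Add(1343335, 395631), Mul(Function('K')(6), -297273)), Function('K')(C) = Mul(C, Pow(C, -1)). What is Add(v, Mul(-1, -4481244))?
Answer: 5922937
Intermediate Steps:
Function('K')(C) = 1
v = 1441693 (v = Add(Add(1343335, 395631), Mul(1, -297273)) = Add(1738966, -297273) = 1441693)
Add(v, Mul(-1, -4481244)) = Add(1441693, Mul(-1, -4481244)) = Add(1441693, 4481244) = 5922937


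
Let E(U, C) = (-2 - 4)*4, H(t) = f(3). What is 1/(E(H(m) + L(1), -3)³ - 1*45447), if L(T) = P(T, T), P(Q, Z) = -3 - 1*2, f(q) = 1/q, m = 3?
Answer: -1/59271 ≈ -1.6872e-5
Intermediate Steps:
H(t) = ⅓ (H(t) = 1/3 = ⅓)
P(Q, Z) = -5 (P(Q, Z) = -3 - 2 = -5)
L(T) = -5
E(U, C) = -24 (E(U, C) = -6*4 = -24)
1/(E(H(m) + L(1), -3)³ - 1*45447) = 1/((-24)³ - 1*45447) = 1/(-13824 - 45447) = 1/(-59271) = -1/59271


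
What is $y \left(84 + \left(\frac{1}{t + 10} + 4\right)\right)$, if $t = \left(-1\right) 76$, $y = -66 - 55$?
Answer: $- \frac{63877}{6} \approx -10646.0$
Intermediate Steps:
$y = -121$
$t = -76$
$y \left(84 + \left(\frac{1}{t + 10} + 4\right)\right) = - 121 \left(84 + \left(\frac{1}{-76 + 10} + 4\right)\right) = - 121 \left(84 + \left(\frac{1}{-66} + 4\right)\right) = - 121 \left(84 + \left(- \frac{1}{66} + 4\right)\right) = - 121 \left(84 + \frac{263}{66}\right) = \left(-121\right) \frac{5807}{66} = - \frac{63877}{6}$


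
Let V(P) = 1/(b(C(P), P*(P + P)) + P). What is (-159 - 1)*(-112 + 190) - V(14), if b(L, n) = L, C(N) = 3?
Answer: -212161/17 ≈ -12480.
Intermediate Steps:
V(P) = 1/(3 + P)
(-159 - 1)*(-112 + 190) - V(14) = (-159 - 1)*(-112 + 190) - 1/(3 + 14) = -160*78 - 1/17 = -12480 - 1*1/17 = -12480 - 1/17 = -212161/17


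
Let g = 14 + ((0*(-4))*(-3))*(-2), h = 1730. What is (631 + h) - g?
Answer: 2347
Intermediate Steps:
g = 14 (g = 14 + (0*(-3))*(-2) = 14 + 0*(-2) = 14 + 0 = 14)
(631 + h) - g = (631 + 1730) - 1*14 = 2361 - 14 = 2347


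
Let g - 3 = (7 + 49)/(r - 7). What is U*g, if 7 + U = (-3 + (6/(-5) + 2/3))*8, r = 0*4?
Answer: 529/3 ≈ 176.33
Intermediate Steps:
r = 0
U = -529/15 (U = -7 + (-3 + (6/(-5) + 2/3))*8 = -7 + (-3 + (6*(-⅕) + 2*(⅓)))*8 = -7 + (-3 + (-6/5 + ⅔))*8 = -7 + (-3 - 8/15)*8 = -7 - 53/15*8 = -7 - 424/15 = -529/15 ≈ -35.267)
g = -5 (g = 3 + (7 + 49)/(0 - 7) = 3 + 56/(-7) = 3 + 56*(-⅐) = 3 - 8 = -5)
U*g = -529/15*(-5) = 529/3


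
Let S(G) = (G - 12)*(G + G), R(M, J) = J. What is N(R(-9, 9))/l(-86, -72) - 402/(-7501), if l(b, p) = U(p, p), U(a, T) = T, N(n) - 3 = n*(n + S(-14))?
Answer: -4145641/45006 ≈ -92.113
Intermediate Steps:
S(G) = 2*G*(-12 + G) (S(G) = (-12 + G)*(2*G) = 2*G*(-12 + G))
N(n) = 3 + n*(728 + n) (N(n) = 3 + n*(n + 2*(-14)*(-12 - 14)) = 3 + n*(n + 2*(-14)*(-26)) = 3 + n*(n + 728) = 3 + n*(728 + n))
l(b, p) = p
N(R(-9, 9))/l(-86, -72) - 402/(-7501) = (3 + 9**2 + 728*9)/(-72) - 402/(-7501) = (3 + 81 + 6552)*(-1/72) - 402*(-1/7501) = 6636*(-1/72) + 402/7501 = -553/6 + 402/7501 = -4145641/45006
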